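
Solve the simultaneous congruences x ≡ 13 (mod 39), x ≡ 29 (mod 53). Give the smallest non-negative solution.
x ≡ 559 (mod 2067); the representative in [0, 2067) is 559

The moduli 39, 53 are pairwise coprime, so by the CRT there is a unique solution mod 39·53 = 2067.
Solve by successive substitution. Start with x ≡ 13 (mod 39).
  Combine with x ≡ 29 (mod 53): write x = 13 + 39·t and require 13 + 39·t ≡ 29 (mod 53), i.e. 39·t ≡ 29 − 13 ≡ 16 (mod 53). Since 39^(−1) ≡ 34 (mod 53), t ≡ 34·16 ≡ 14 (mod 53). So x ≡ 13 + 39·14 = 559 (mod 2067).
Unique solution in [0, 2067): x = 559.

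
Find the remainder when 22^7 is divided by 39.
22

Use repeated squaring. Binary(7) = 111. Walk through the bits of the exponent 7 left-to-right: at each bit after the leading one, square the running value, then multiply by 22 if the bit is 1 (always reducing mod 39):
  bit 1 = 1 (leading): start with 22.
  bit 2 = 1: square 22^2 = 484 ≡ 16; bit is 1, so multiply 16·22 = 352 ≡ 1 (mod 39).
  bit 3 = 1: square 1^2 = 1; bit is 1, so multiply 1·22 = 22 (mod 39).
Final value: 22^7 ≡ 22 (mod 39).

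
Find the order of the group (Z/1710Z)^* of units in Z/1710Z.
(Z/1710Z)^* consists of the classes a with gcd(a, 1710) = 1, so its order is φ(1710). φ is multiplicative, with φ(p^e) = p^e − p^(e−1). Factorise 1710 = 2 · 3^2 · 5 · 19. Then
  φ(1710) = (2 − 1) · (3^2 − 3^1) · (5 − 1) · (19 − 1) = 1 · 6 · 4 · 18 = 432.
Thus |(Z/1710Z)^*| = 432.

Final answer: |(Z/1710Z)^*| = 432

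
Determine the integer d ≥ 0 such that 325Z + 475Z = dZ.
(325, 475) = (25); d = 25

In the PID Z, (a, b) is generated by gcd(a, b). Compute gcd(475, 325) with the extended Euclidean algorithm, tracking rows (r, s, t) with s·475 + t·325 = r:
  row A: (475, 1, 0)   [1·475 + 0·325 = 475]
  row B: (325, 0, 1)   [0·475 + 1·325 = 325]
  475 = 1·325 + 150   → row C = row A − 1·row B = (150, 1, −1)   [check: 1·475 − 1·325 = 150]
  325 = 2·150 + 25   → row D = row B − 2·row C = (25, −2, 3)   [check: −2·475 + 3·325 = 25]
  150 = 6·25 + 0   → remainder 0, stop. gcd = 25 (last nonzero row D).
So gcd(325, 475) = 25, with Bézout identity −2·475 + 3·325 = 25. Containment (⊇): the Bézout identity exhibits 25 as an element of (325, 475), giving (25) ⊆ (325, 475). Containment (⊆): since 25 | 325 and 25 | 475 (325 = 25·13, 475 = 25·19), every Z-linear combination of 325 and 475 is divisible by 25, so (325, 475) ⊆ (25). Therefore (325, 475) = (25), d = 25.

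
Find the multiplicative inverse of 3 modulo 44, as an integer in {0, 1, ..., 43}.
3^(−1) ≡ 15 (mod 44)

Apply the extended Euclidean algorithm to (44, 3), tracking rows (r, s, t) with s·44 + t·3 = r. Each division r_prev = q·r_cur + r_new produces the new row as (previous row) − q·(current row):
  row A: (44, 1, 0)   [1·44 + 0·3 = 44]
  row B: (3, 0, 1)   [0·44 + 1·3 = 3]
  44 = 14·3 + 2   → row C = row A − 14·row B = (2, 1, −14)   [check: 1·44 − 14·3 = 2]
  3 = 1·2 + 1   → row D = row B − 1·row C = (1, −1, 15)   [check: −1·44 + 15·3 = 1]
  2 = 2·1 + 0   → remainder 0, stop. gcd = 1 (last nonzero row D).
The gcd is 1, so 3 is invertible mod 44. The last nonzero row gives −1·44 + 15·3 = 1, so t = 15. So 3^(−1) ≡ 15 (mod 44). Verify: 3 · 15 = 45 ≡ 1 (mod 44). ✓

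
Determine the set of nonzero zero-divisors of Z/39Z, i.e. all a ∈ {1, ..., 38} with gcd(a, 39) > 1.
An element a ∈ Z/39Z (with a ≠ 0) is a zero-divisor iff gcd(a, 39) > 1 (because a is a unit precisely when gcd(a, n) = 1, and in Z/nZ every nonzero, non-unit element is a zero-divisor). Scan a = 1, ..., 38 and keep those with gcd(a, 39) > 1:
  gcd(3, 39) = 3, gcd(6, 39) = 3, gcd(9, 39) = 3, gcd(12, 39) = 3, gcd(13, 39) = 13, gcd(15, 39) = 3, gcd(18, 39) = 3, gcd(21, 39) = 3, gcd(24, 39) = 3, gcd(26, 39) = 13, gcd(27, 39) = 3, gcd(30, 39) = 3, gcd(33, 39) = 3, gcd(36, 39) = 3.
All other a ∈ {1, ..., 38} have gcd(a, 39) = 1 and are units. So the nonzero zero-divisors are exactly the 14 values of a appearing in this scan.

Final answer: nonzero zero-divisors of Z/39Z = {3, 6, 9, 12, 13, 15, 18, 21, 24, 26, 27, 30, 33, 36}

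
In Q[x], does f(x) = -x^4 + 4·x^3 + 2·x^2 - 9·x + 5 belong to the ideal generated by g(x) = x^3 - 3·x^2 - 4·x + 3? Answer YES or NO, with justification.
In Q[x] the ideal (g) consists of all multiples of g, so f ∈ (g) iff g | f, i.e. iff the remainder of f on division by g is 0. Divide f by g (g is monic, so eliminate the leading term of the running remainder at each step):
  leading term -x^4: subtract (-x)·g(x) = -x^4 + 3·x^3 + 4·x^2 - 3·x, leaving x^3 - 2·x^2 - 6·x + 5
  leading term x^3: subtract (1)·g(x) = x^3 - 3·x^2 - 4·x + 3, leaving x^2 - 2·x + 2
The remainder r(x) = x^2 - 2·x + 2 ≠ 0 (and deg r < deg g), so g ∤ f, i.e. f ∉ (g).

Final answer: NO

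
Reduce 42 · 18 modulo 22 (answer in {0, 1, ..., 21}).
Reduce the factors first: 42 ≡ 20 (mod 22), so 42 · 18 ≡ 20 · 18 (mod 22). 20 · 18 = 360. Dividing by 22: 360 = 16·22 + 8. So (42 · 18) mod 22 = 8.

Final answer: 8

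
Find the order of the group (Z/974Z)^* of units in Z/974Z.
(Z/974Z)^* consists of the classes a with gcd(a, 974) = 1, so its order is φ(974). φ is multiplicative, with φ(p^e) = p^e − p^(e−1). Factorise 974 = 2 · 487. Then
  φ(974) = (2 − 1) · (487 − 1) = 1 · 486 = 486.
Thus |(Z/974Z)^*| = 486.

Final answer: |(Z/974Z)^*| = 486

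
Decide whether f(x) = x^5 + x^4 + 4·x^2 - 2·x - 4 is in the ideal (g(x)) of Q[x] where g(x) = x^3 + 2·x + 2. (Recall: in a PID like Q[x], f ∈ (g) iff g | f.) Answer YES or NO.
In Q[x] the ideal (g) consists of all multiples of g, so f ∈ (g) iff g | f, i.e. iff the remainder of f on division by g is 0. Divide f by g (g is monic, so eliminate the leading term of the running remainder at each step):
  leading term x^5: subtract (x^2)·g(x) = x^5 + 2·x^3 + 2·x^2, leaving x^4 - 2·x^3 + 2·x^2 - 2·x - 4
  leading term x^4: subtract (x)·g(x) = x^4 + 2·x^2 + 2·x, leaving -2·x^3 - 4·x - 4
  leading term -2·x^3: subtract (-2)·g(x) = -2·x^3 - 4·x - 4, leaving 0
The remainder is 0, so f(x) = g(x) · h(x) with h(x) = x^2 + x - 2. Hence g | f, i.e. f ∈ (g).

Final answer: YES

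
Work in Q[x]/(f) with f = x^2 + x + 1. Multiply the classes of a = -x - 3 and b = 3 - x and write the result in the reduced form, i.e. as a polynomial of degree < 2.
First multiply in Q[x] without reducing: a · b = x^2 - 9. Now divide by f(x) = x^2 + x + 1, eliminating the leading term at each step:
  leading term x^2: subtract (1)·f(x) = x^2 + x + 1, leaving -x - 10
The degree is now < 2, so this is the remainder. Hence a · b ≡ -x - 10 in Q[x]/(f).

Final answer: a · b ≡ -x - 10 (mod f(x))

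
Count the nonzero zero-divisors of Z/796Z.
Z/796Z has 399 nonzero zero-divisors

In Z/796Z each nonzero element is either a unit (gcd with 796 is 1) or a zero-divisor (gcd > 1). The number of units is φ(796): factorise 796 = 2^2 · 199, so φ(796) = (2^2 − 2^1) · (199 − 1) = 2 · 198 = 396. The nonzero elements number 796 − 1 = 795. Hence the nonzero zero-divisors number 795 − 396 = 399.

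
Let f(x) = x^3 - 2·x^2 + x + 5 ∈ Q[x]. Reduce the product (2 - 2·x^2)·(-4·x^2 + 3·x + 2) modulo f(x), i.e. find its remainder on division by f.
a · b ≡ -44·x - 46 (mod f(x))

First multiply in Q[x] without reducing: a · b = 8·x^4 - 6·x^3 - 12·x^2 + 6·x + 4. Now divide by f(x) = x^3 - 2·x^2 + x + 5, eliminating the leading term at each step:
  leading term 8·x^4: subtract (8·x)·f(x) = 8·x^4 - 16·x^3 + 8·x^2 + 40·x, leaving 10·x^3 - 20·x^2 - 34·x + 4
  leading term 10·x^3: subtract (10)·f(x) = 10·x^3 - 20·x^2 + 10·x + 50, leaving -44·x - 46
The degree is now < 3, so this is the remainder. Hence a · b ≡ -44·x - 46 in Q[x]/(f).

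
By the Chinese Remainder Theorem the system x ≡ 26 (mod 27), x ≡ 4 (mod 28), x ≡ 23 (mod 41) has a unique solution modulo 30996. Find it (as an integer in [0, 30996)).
x ≡ 1376 (mod 30996); the representative in [0, 30996) is 1376

The moduli 27, 28, 41 are pairwise coprime, so by the CRT there is a unique solution mod 27·28·41 = 30996.
Solve by successive substitution. Start with x ≡ 26 (mod 27).
  Combine with x ≡ 4 (mod 28): write x = 26 + 27·t and require 26 + 27·t ≡ 4 (mod 28), i.e. 27·t ≡ 4 − 26 ≡ 6 (mod 28). Since 27^(−1) ≡ 27 (mod 28), t ≡ 27·6 ≡ 22 (mod 28). So x ≡ 26 + 27·22 = 620 (mod 756).
  Combine with x ≡ 23 (mod 41): write x = 620 + 756·t and require 620 + 756·t ≡ 23 (mod 41), i.e. 756·t ≡ 23 − 620 ≡ 18 (mod 41). Since 756^(−1) ≡ 16 (mod 41) (756 ≡ 18 (mod 41)), t ≡ 16·18 ≡ 1 (mod 41). So x ≡ 620 + 756·1 = 1376 (mod 30996).
Unique solution in [0, 30996): x = 1376.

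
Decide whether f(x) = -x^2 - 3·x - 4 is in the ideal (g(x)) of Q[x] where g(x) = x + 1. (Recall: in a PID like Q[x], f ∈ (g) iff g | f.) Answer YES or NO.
In Q[x] the ideal (g) consists of all multiples of g, so f ∈ (g) iff g | f, i.e. iff the remainder of f on division by g is 0. Divide f by g (g is monic, so eliminate the leading term of the running remainder at each step):
  leading term -x^2: subtract (-x)·g(x) = -x^2 - x, leaving -2·x - 4
  leading term -2·x: subtract (-2)·g(x) = -2·x - 2, leaving -2
The remainder r(x) = -2 ≠ 0 (and deg r < deg g), so g ∤ f, i.e. f ∉ (g).

Final answer: NO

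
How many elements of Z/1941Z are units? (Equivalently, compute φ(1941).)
An element a ∈ Z/1941Z is a unit iff gcd(a, 1941) = 1, so the number of units is φ(1941). φ is multiplicative, with φ(p^e) = p^e − p^(e−1). Factorise 1941 = 3 · 647. Then
  φ(1941) = (3 − 1) · (647 − 1) = 2 · 646 = 1292.

Final answer: Z/1941Z has φ(1941) = 1292 units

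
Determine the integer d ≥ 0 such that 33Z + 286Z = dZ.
In the PID Z, (a, b) is generated by gcd(a, b). Compute gcd(286, 33) with the extended Euclidean algorithm, tracking rows (r, s, t) with s·286 + t·33 = r:
  row A: (286, 1, 0)   [1·286 + 0·33 = 286]
  row B: (33, 0, 1)   [0·286 + 1·33 = 33]
  286 = 8·33 + 22   → row C = row A − 8·row B = (22, 1, −8)   [check: 1·286 − 8·33 = 22]
  33 = 1·22 + 11   → row D = row B − 1·row C = (11, −1, 9)   [check: −1·286 + 9·33 = 11]
  22 = 2·11 + 0   → remainder 0, stop. gcd = 11 (last nonzero row D).
So gcd(33, 286) = 11, with Bézout identity −1·286 + 9·33 = 11. Containment (⊇): the Bézout identity exhibits 11 as an element of (33, 286), giving (11) ⊆ (33, 286). Containment (⊆): since 11 | 33 and 11 | 286 (33 = 11·3, 286 = 11·26), every Z-linear combination of 33 and 286 is divisible by 11, so (33, 286) ⊆ (11). Therefore (33, 286) = (11), d = 11.

Final answer: (33, 286) = (11); d = 11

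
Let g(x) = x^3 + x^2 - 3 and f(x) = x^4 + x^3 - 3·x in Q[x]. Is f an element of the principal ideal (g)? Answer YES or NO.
YES

In Q[x] the ideal (g) consists of all multiples of g, so f ∈ (g) iff g | f, i.e. iff the remainder of f on division by g is 0. Divide f by g (g is monic, so eliminate the leading term of the running remainder at each step):
  leading term x^4: subtract (x)·g(x) = x^4 + x^3 - 3·x, leaving 0
The remainder is 0, so f(x) = g(x) · h(x) with h(x) = x. Hence g | f, i.e. f ∈ (g).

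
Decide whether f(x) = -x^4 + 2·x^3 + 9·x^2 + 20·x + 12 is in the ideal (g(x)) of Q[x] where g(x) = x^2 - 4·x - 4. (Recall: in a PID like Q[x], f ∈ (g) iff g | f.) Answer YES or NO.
In Q[x] the ideal (g) consists of all multiples of g, so f ∈ (g) iff g | f, i.e. iff the remainder of f on division by g is 0. Divide f by g (g is monic, so eliminate the leading term of the running remainder at each step):
  leading term -x^4: subtract (-x^2)·g(x) = -x^4 + 4·x^3 + 4·x^2, leaving -2·x^3 + 5·x^2 + 20·x + 12
  leading term -2·x^3: subtract (-2·x)·g(x) = -2·x^3 + 8·x^2 + 8·x, leaving -3·x^2 + 12·x + 12
  leading term -3·x^2: subtract (-3)·g(x) = -3·x^2 + 12·x + 12, leaving 0
The remainder is 0, so f(x) = g(x) · h(x) with h(x) = -x^2 - 2·x - 3. Hence g | f, i.e. f ∈ (g).

Final answer: YES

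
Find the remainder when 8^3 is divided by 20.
12

Use repeated squaring. Binary(3) = 11. Walk through the bits of the exponent 3 left-to-right: at each bit after the leading one, square the running value, then multiply by 8 if the bit is 1 (always reducing mod 20):
  bit 1 = 1 (leading): start with 8.
  bit 2 = 1: square 8^2 = 64 ≡ 4; bit is 1, so multiply 4·8 = 32 ≡ 12 (mod 20).
Final value: 8^3 ≡ 12 (mod 20).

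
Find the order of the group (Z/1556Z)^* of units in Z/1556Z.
(Z/1556Z)^* consists of the classes a with gcd(a, 1556) = 1, so its order is φ(1556). φ is multiplicative, with φ(p^e) = p^e − p^(e−1). Factorise 1556 = 2^2 · 389. Then
  φ(1556) = (2^2 − 2^1) · (389 − 1) = 2 · 388 = 776.
Thus |(Z/1556Z)^*| = 776.

Final answer: |(Z/1556Z)^*| = 776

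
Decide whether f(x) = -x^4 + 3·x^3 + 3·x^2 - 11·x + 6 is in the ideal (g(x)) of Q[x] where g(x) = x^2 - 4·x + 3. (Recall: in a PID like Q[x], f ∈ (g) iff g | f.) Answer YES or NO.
YES

In Q[x] the ideal (g) consists of all multiples of g, so f ∈ (g) iff g | f, i.e. iff the remainder of f on division by g is 0. Divide f by g (g is monic, so eliminate the leading term of the running remainder at each step):
  leading term -x^4: subtract (-x^2)·g(x) = -x^4 + 4·x^3 - 3·x^2, leaving -x^3 + 6·x^2 - 11·x + 6
  leading term -x^3: subtract (-x)·g(x) = -x^3 + 4·x^2 - 3·x, leaving 2·x^2 - 8·x + 6
  leading term 2·x^2: subtract (2)·g(x) = 2·x^2 - 8·x + 6, leaving 0
The remainder is 0, so f(x) = g(x) · h(x) with h(x) = -x^2 - x + 2. Hence g | f, i.e. f ∈ (g).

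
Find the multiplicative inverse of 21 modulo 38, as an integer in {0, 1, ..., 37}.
Apply the extended Euclidean algorithm to (38, 21), tracking rows (r, s, t) with s·38 + t·21 = r. Each division r_prev = q·r_cur + r_new produces the new row as (previous row) − q·(current row):
  row A: (38, 1, 0)   [1·38 + 0·21 = 38]
  row B: (21, 0, 1)   [0·38 + 1·21 = 21]
  38 = 1·21 + 17   → row C = row A − 1·row B = (17, 1, −1)   [check: 1·38 − 1·21 = 17]
  21 = 1·17 + 4   → row D = row B − 1·row C = (4, −1, 2)   [check: −1·38 + 2·21 = 4]
  17 = 4·4 + 1   → row E = row C − 4·row D = (1, 5, −9)   [check: 5·38 − 9·21 = 1]
  4 = 4·1 + 0   → remainder 0, stop. gcd = 1 (last nonzero row E).
The gcd is 1, so 21 is invertible mod 38. The last nonzero row gives 5·38 − 9·21 = 1, so t = −9. So 21^(−1) ≡ −9 ≡ 29 (mod 38). Verify: 21 · 29 = 609 ≡ 1 (mod 38). ✓

Final answer: 21^(−1) ≡ 29 (mod 38)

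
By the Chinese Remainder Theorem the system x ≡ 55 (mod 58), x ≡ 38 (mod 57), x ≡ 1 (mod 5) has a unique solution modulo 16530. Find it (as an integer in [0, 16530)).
x ≡ 5681 (mod 16530); the representative in [0, 16530) is 5681

The moduli 58, 57, 5 are pairwise coprime, so by the CRT there is a unique solution mod 58·57·5 = 16530.
Solve by successive substitution. Start with x ≡ 55 (mod 58).
  Combine with x ≡ 38 (mod 57): write x = 55 + 58·t and require 55 + 58·t ≡ 38 (mod 57), i.e. 58·t ≡ 38 − 55 ≡ 40 (mod 57). Since 58^(−1) ≡ 1 (mod 57) (58 ≡ 1 (mod 57)), t ≡ 1·40 ≡ 40 (mod 57). So x ≡ 55 + 58·40 = 2375 (mod 3306).
  Combine with x ≡ 1 (mod 5): write x = 2375 + 3306·t and require 2375 + 3306·t ≡ 1 (mod 5), i.e. 3306·t ≡ 1 − 2375 ≡ 1 (mod 5). Since 3306^(−1) ≡ 1 (mod 5) (3306 ≡ 1 (mod 5)), t ≡ 1·1 ≡ 1 (mod 5). So x ≡ 2375 + 3306·1 = 5681 (mod 16530).
Unique solution in [0, 16530): x = 5681.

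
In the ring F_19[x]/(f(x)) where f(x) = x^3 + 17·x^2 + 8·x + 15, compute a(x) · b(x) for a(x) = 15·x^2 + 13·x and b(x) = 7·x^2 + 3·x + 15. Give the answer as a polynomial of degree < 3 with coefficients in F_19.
Multiply as integer polynomials: a · b = 105·x^4 + 136·x^3 + 264·x^2 + 195·x. Reducing coefficients mod 19: a · b ≡ 10·x^4 + 3·x^3 + 17·x^2 + 5·x. Now divide by f(x) = x^3 + 17·x^2 + 8·x + 15 in F_19[x], eliminating the leading term at each step:
  leading term 10·x^4: subtract (10·x)·f(x) = 10·x^4 + 18·x^3 + 4·x^2 + 17·x, leaving 4·x^3 + 13·x^2 + 7·x (coefficients mod 19)
  leading term 4·x^3: subtract (4)·f(x) = 4·x^3 + 11·x^2 + 13·x + 3, leaving 2·x^2 + 13·x + 16 (coefficients mod 19)
The degree is now < 3, so this is the remainder. Hence a · b ≡ 2·x^2 + 13·x + 16 in F_19[x]/(f).

Final answer: a · b ≡ 2·x^2 + 13·x + 16 (mod f(x))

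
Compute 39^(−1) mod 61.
Apply the extended Euclidean algorithm to (61, 39), tracking rows (r, s, t) with s·61 + t·39 = r. Each division r_prev = q·r_cur + r_new produces the new row as (previous row) − q·(current row):
  row A: (61, 1, 0)   [1·61 + 0·39 = 61]
  row B: (39, 0, 1)   [0·61 + 1·39 = 39]
  61 = 1·39 + 22   → row C = row A − 1·row B = (22, 1, −1)   [check: 1·61 − 1·39 = 22]
  39 = 1·22 + 17   → row D = row B − 1·row C = (17, −1, 2)   [check: −1·61 + 2·39 = 17]
  22 = 1·17 + 5   → row E = row C − 1·row D = (5, 2, −3)   [check: 2·61 − 3·39 = 5]
  17 = 3·5 + 2   → row F = row D − 3·row E = (2, −7, 11)   [check: −7·61 + 11·39 = 2]
  5 = 2·2 + 1   → row G = row E − 2·row F = (1, 16, −25)   [check: 16·61 − 25·39 = 1]
  2 = 2·1 + 0   → remainder 0, stop. gcd = 1 (last nonzero row G).
The gcd is 1, so 39 is invertible mod 61. The last nonzero row gives 16·61 − 25·39 = 1, so t = −25. So 39^(−1) ≡ −25 ≡ 36 (mod 61). Verify: 39 · 36 = 1404 ≡ 1 (mod 61). ✓

Final answer: 39^(−1) ≡ 36 (mod 61)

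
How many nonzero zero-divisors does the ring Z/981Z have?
In Z/981Z each nonzero element is either a unit (gcd with 981 is 1) or a zero-divisor (gcd > 1). The number of units is φ(981): factorise 981 = 3^2 · 109, so φ(981) = (3^2 − 3^1) · (109 − 1) = 6 · 108 = 648. The nonzero elements number 981 − 1 = 980. Hence the nonzero zero-divisors number 980 − 648 = 332.

Final answer: Z/981Z has 332 nonzero zero-divisors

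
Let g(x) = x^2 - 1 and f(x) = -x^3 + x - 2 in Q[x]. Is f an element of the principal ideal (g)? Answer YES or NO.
NO

In Q[x] the ideal (g) consists of all multiples of g, so f ∈ (g) iff g | f, i.e. iff the remainder of f on division by g is 0. Divide f by g (g is monic, so eliminate the leading term of the running remainder at each step):
  leading term -x^3: subtract (-x)·g(x) = -x^3 + x, leaving -2
The remainder r(x) = -2 ≠ 0 (and deg r < deg g), so g ∤ f, i.e. f ∉ (g).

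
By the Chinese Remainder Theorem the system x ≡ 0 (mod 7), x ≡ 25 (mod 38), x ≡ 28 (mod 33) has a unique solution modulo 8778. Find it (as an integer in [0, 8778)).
x ≡ 8575 (mod 8778); the representative in [0, 8778) is 8575

The moduli 7, 38, 33 are pairwise coprime, so by the CRT there is a unique solution mod 7·38·33 = 8778.
Solve by successive substitution. Start with x ≡ 0 (mod 7).
  Combine with x ≡ 25 (mod 38): write x = 7·t and require 7·t ≡ 25 (mod 38). Since 7^(−1) ≡ 11 (mod 38), t ≡ 11·25 ≡ 9 (mod 38). So x ≡ 7·9 = 63 (mod 266).
  Combine with x ≡ 28 (mod 33): write x = 63 + 266·t and require 63 + 266·t ≡ 28 (mod 33), i.e. 266·t ≡ 28 − 63 ≡ 31 (mod 33). Since 266^(−1) ≡ 17 (mod 33) (266 ≡ 2 (mod 33)), t ≡ 17·31 ≡ 32 (mod 33). So x ≡ 63 + 266·32 = 8575 (mod 8778).
Unique solution in [0, 8778): x = 8575.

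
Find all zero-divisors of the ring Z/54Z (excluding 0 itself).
An element a ∈ Z/54Z (with a ≠ 0) is a zero-divisor iff gcd(a, 54) > 1 (because a is a unit precisely when gcd(a, n) = 1, and in Z/nZ every nonzero, non-unit element is a zero-divisor). Scan a = 1, ..., 53 and keep those with gcd(a, 54) > 1:
  gcd(2, 54) = 2, gcd(3, 54) = 3, gcd(4, 54) = 2, gcd(6, 54) = 6, gcd(8, 54) = 2, gcd(9, 54) = 9, gcd(10, 54) = 2, gcd(12, 54) = 6, gcd(14, 54) = 2, gcd(15, 54) = 3, gcd(16, 54) = 2, gcd(18, 54) = 18, gcd(20, 54) = 2, gcd(21, 54) = 3, gcd(22, 54) = 2, gcd(24, 54) = 6, gcd(26, 54) = 2, gcd(27, 54) = 27, gcd(28, 54) = 2, gcd(30, 54) = 6, gcd(32, 54) = 2, gcd(33, 54) = 3, gcd(34, 54) = 2, gcd(36, 54) = 18, gcd(38, 54) = 2, gcd(39, 54) = 3, gcd(40, 54) = 2, gcd(42, 54) = 6, gcd(44, 54) = 2, gcd(45, 54) = 9, gcd(46, 54) = 2, gcd(48, 54) = 6, gcd(50, 54) = 2, gcd(51, 54) = 3, gcd(52, 54) = 2.
All other a ∈ {1, ..., 53} have gcd(a, 54) = 1 and are units. So the nonzero zero-divisors are exactly the 35 values of a appearing in this scan.

Final answer: nonzero zero-divisors of Z/54Z = {2, 3, 4, 6, 8, 9, 10, 12, 14, 15, 16, 18, 20, 21, 22, 24, 26, 27, 28, 30, 32, 33, 34, 36, 38, 39, 40, 42, 44, 45, 46, 48, 50, 51, 52}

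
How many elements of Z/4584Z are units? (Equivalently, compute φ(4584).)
An element a ∈ Z/4584Z is a unit iff gcd(a, 4584) = 1, so the number of units is φ(4584). φ is multiplicative, with φ(p^e) = p^e − p^(e−1). Factorise 4584 = 2^3 · 3 · 191. Then
  φ(4584) = (2^3 − 2^2) · (3 − 1) · (191 − 1) = 4 · 2 · 190 = 1520.

Final answer: Z/4584Z has φ(4584) = 1520 units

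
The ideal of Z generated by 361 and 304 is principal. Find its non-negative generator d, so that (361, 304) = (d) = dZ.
In the PID Z, (a, b) is generated by gcd(a, b). Compute gcd(361, 304) with the extended Euclidean algorithm, tracking rows (r, s, t) with s·361 + t·304 = r:
  row A: (361, 1, 0)   [1·361 + 0·304 = 361]
  row B: (304, 0, 1)   [0·361 + 1·304 = 304]
  361 = 1·304 + 57   → row C = row A − 1·row B = (57, 1, −1)   [check: 1·361 − 1·304 = 57]
  304 = 5·57 + 19   → row D = row B − 5·row C = (19, −5, 6)   [check: −5·361 + 6·304 = 19]
  57 = 3·19 + 0   → remainder 0, stop. gcd = 19 (last nonzero row D).
So gcd(361, 304) = 19, with Bézout identity −5·361 + 6·304 = 19. Containment (⊇): the Bézout identity exhibits 19 as an element of (361, 304), giving (19) ⊆ (361, 304). Containment (⊆): since 19 | 361 and 19 | 304 (361 = 19·19, 304 = 19·16), every Z-linear combination of 361 and 304 is divisible by 19, so (361, 304) ⊆ (19). Therefore (361, 304) = (19), d = 19.

Final answer: (361, 304) = (19); d = 19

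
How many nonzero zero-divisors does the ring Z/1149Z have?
Z/1149Z has 384 nonzero zero-divisors

In Z/1149Z each nonzero element is either a unit (gcd with 1149 is 1) or a zero-divisor (gcd > 1). The number of units is φ(1149): factorise 1149 = 3 · 383, so φ(1149) = (3 − 1) · (383 − 1) = 2 · 382 = 764. The nonzero elements number 1149 − 1 = 1148. Hence the nonzero zero-divisors number 1148 − 764 = 384.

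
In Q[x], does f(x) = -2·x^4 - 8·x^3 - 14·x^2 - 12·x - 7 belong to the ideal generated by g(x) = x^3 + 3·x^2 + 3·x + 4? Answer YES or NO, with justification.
NO

In Q[x] the ideal (g) consists of all multiples of g, so f ∈ (g) iff g | f, i.e. iff the remainder of f on division by g is 0. Divide f by g (g is monic, so eliminate the leading term of the running remainder at each step):
  leading term -2·x^4: subtract (-2·x)·g(x) = -2·x^4 - 6·x^3 - 6·x^2 - 8·x, leaving -2·x^3 - 8·x^2 - 4·x - 7
  leading term -2·x^3: subtract (-2)·g(x) = -2·x^3 - 6·x^2 - 6·x - 8, leaving -2·x^2 + 2·x + 1
The remainder r(x) = -2·x^2 + 2·x + 1 ≠ 0 (and deg r < deg g), so g ∤ f, i.e. f ∉ (g).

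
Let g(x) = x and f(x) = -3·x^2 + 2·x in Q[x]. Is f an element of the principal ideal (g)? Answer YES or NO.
In Q[x] the ideal (g) consists of all multiples of g, so f ∈ (g) iff g | f, i.e. iff the remainder of f on division by g is 0. Divide f by g (g is monic, so eliminate the leading term of the running remainder at each step):
  leading term -3·x^2: subtract (-3·x)·g(x) = -3·x^2, leaving 2·x
  leading term 2·x: subtract (2)·g(x) = 2·x, leaving 0
The remainder is 0, so f(x) = g(x) · h(x) with h(x) = 2 - 3·x. Hence g | f, i.e. f ∈ (g).

Final answer: YES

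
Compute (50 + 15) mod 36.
29

Reduce the summands first: 50 ≡ 14 (mod 36), so 50 + 15 ≡ 14 + 15 (mod 36). 14 + 15 = 29; 29 = 0·36 + 29, so (50 + 15) mod 36 = 29.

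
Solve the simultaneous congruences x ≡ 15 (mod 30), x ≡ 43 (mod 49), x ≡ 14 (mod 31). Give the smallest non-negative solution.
x ≡ 1905 (mod 45570); the representative in [0, 45570) is 1905

The moduli 30, 49, 31 are pairwise coprime, so by the CRT there is a unique solution mod 30·49·31 = 45570.
Solve by successive substitution. Start with x ≡ 15 (mod 30).
  Combine with x ≡ 43 (mod 49): write x = 15 + 30·t and require 15 + 30·t ≡ 43 (mod 49), i.e. 30·t ≡ 43 − 15 ≡ 28 (mod 49). Since 30^(−1) ≡ 18 (mod 49), t ≡ 18·28 ≡ 14 (mod 49). So x ≡ 15 + 30·14 = 435 (mod 1470).
  Combine with x ≡ 14 (mod 31): write x = 435 + 1470·t and require 435 + 1470·t ≡ 14 (mod 31), i.e. 1470·t ≡ 14 − 435 ≡ 13 (mod 31). Since 1470^(−1) ≡ 12 (mod 31) (1470 ≡ 13 (mod 31)), t ≡ 12·13 ≡ 1 (mod 31). So x ≡ 435 + 1470·1 = 1905 (mod 45570).
Unique solution in [0, 45570): x = 1905.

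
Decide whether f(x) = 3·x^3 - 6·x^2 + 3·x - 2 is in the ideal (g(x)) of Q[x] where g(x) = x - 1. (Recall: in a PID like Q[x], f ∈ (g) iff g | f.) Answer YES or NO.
In Q[x] the ideal (g) consists of all multiples of g, so f ∈ (g) iff g | f, i.e. iff the remainder of f on division by g is 0. Divide f by g (g is monic, so eliminate the leading term of the running remainder at each step):
  leading term 3·x^3: subtract (3·x^2)·g(x) = 3·x^3 - 3·x^2, leaving -3·x^2 + 3·x - 2
  leading term -3·x^2: subtract (-3·x)·g(x) = -3·x^2 + 3·x, leaving -2
The remainder r(x) = -2 ≠ 0 (and deg r < deg g), so g ∤ f, i.e. f ∉ (g).

Final answer: NO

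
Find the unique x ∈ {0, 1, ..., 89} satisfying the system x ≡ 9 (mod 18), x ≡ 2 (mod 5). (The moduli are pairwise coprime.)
x ≡ 27 (mod 90); the representative in [0, 90) is 27

The moduli 18, 5 are pairwise coprime, so by the CRT there is a unique solution mod 18·5 = 90.
Solve by successive substitution. Start with x ≡ 9 (mod 18).
  Combine with x ≡ 2 (mod 5): write x = 9 + 18·t and require 9 + 18·t ≡ 2 (mod 5), i.e. 18·t ≡ 2 − 9 ≡ 3 (mod 5). Since 18^(−1) ≡ 2 (mod 5) (18 ≡ 3 (mod 5)), t ≡ 2·3 ≡ 1 (mod 5). So x ≡ 9 + 18·1 = 27 (mod 90).
Unique solution in [0, 90): x = 27.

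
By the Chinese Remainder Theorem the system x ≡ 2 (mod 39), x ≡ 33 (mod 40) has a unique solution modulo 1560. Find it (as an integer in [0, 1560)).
x ≡ 353 (mod 1560); the representative in [0, 1560) is 353

The moduli 39, 40 are pairwise coprime, so by the CRT there is a unique solution mod 39·40 = 1560.
Solve by successive substitution. Start with x ≡ 2 (mod 39).
  Combine with x ≡ 33 (mod 40): write x = 2 + 39·t and require 2 + 39·t ≡ 33 (mod 40), i.e. 39·t ≡ 33 − 2 ≡ 31 (mod 40). Since 39^(−1) ≡ 39 (mod 40), t ≡ 39·31 ≡ 9 (mod 40). So x ≡ 2 + 39·9 = 353 (mod 1560).
Unique solution in [0, 1560): x = 353.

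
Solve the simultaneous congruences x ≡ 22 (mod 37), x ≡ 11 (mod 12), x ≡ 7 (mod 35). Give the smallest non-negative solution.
The moduli 37, 12, 35 are pairwise coprime, so by the CRT there is a unique solution mod 37·12·35 = 15540.
Solve by successive substitution. Start with x ≡ 22 (mod 37).
  Combine with x ≡ 11 (mod 12): write x = 22 + 37·t and require 22 + 37·t ≡ 11 (mod 12), i.e. 37·t ≡ 11 − 22 ≡ 1 (mod 12). Since 37^(−1) ≡ 1 (mod 12) (37 ≡ 1 (mod 12)), t ≡ 1·1 ≡ 1 (mod 12). So x ≡ 22 + 37·1 = 59 (mod 444).
  Combine with x ≡ 7 (mod 35): write x = 59 + 444·t and require 59 + 444·t ≡ 7 (mod 35), i.e. 444·t ≡ 7 − 59 ≡ 18 (mod 35). Since 444^(−1) ≡ 19 (mod 35) (444 ≡ 24 (mod 35)), t ≡ 19·18 ≡ 27 (mod 35). So x ≡ 59 + 444·27 = 12047 (mod 15540).
Unique solution in [0, 15540): x = 12047.

Final answer: x ≡ 12047 (mod 15540); the representative in [0, 15540) is 12047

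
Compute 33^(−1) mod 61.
Apply the extended Euclidean algorithm to (61, 33), tracking rows (r, s, t) with s·61 + t·33 = r. Each division r_prev = q·r_cur + r_new produces the new row as (previous row) − q·(current row):
  row A: (61, 1, 0)   [1·61 + 0·33 = 61]
  row B: (33, 0, 1)   [0·61 + 1·33 = 33]
  61 = 1·33 + 28   → row C = row A − 1·row B = (28, 1, −1)   [check: 1·61 − 1·33 = 28]
  33 = 1·28 + 5   → row D = row B − 1·row C = (5, −1, 2)   [check: −1·61 + 2·33 = 5]
  28 = 5·5 + 3   → row E = row C − 5·row D = (3, 6, −11)   [check: 6·61 − 11·33 = 3]
  5 = 1·3 + 2   → row F = row D − 1·row E = (2, −7, 13)   [check: −7·61 + 13·33 = 2]
  3 = 1·2 + 1   → row G = row E − 1·row F = (1, 13, −24)   [check: 13·61 − 24·33 = 1]
  2 = 2·1 + 0   → remainder 0, stop. gcd = 1 (last nonzero row G).
The gcd is 1, so 33 is invertible mod 61. The last nonzero row gives 13·61 − 24·33 = 1, so t = −24. So 33^(−1) ≡ −24 ≡ 37 (mod 61). Verify: 33 · 37 = 1221 ≡ 1 (mod 61). ✓

Final answer: 33^(−1) ≡ 37 (mod 61)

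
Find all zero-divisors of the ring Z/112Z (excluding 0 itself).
nonzero zero-divisors of Z/112Z = {2, 4, 6, 7, 8, 10, 12, 14, 16, 18, 20, 21, 22, 24, 26, 28, 30, 32, 34, 35, 36, 38, 40, 42, 44, 46, 48, 49, 50, 52, 54, 56, 58, 60, 62, 63, 64, 66, 68, 70, 72, 74, 76, 77, 78, 80, 82, 84, 86, 88, 90, 91, 92, 94, 96, 98, 100, 102, 104, 105, 106, 108, 110}

An element a ∈ Z/112Z (with a ≠ 0) is a zero-divisor iff gcd(a, 112) > 1 (because a is a unit precisely when gcd(a, n) = 1, and in Z/nZ every nonzero, non-unit element is a zero-divisor). Scan a = 1, ..., 111 and keep those with gcd(a, 112) > 1:
  gcd(2, 112) = 2, gcd(4, 112) = 4, gcd(6, 112) = 2, gcd(7, 112) = 7, gcd(8, 112) = 8, gcd(10, 112) = 2, gcd(12, 112) = 4, gcd(14, 112) = 14, gcd(16, 112) = 16, gcd(18, 112) = 2, gcd(20, 112) = 4, gcd(21, 112) = 7, gcd(22, 112) = 2, gcd(24, 112) = 8, gcd(26, 112) = 2, gcd(28, 112) = 28, gcd(30, 112) = 2, gcd(32, 112) = 16, gcd(34, 112) = 2, gcd(35, 112) = 7, gcd(36, 112) = 4, gcd(38, 112) = 2, gcd(40, 112) = 8, gcd(42, 112) = 14, gcd(44, 112) = 4, gcd(46, 112) = 2, gcd(48, 112) = 16, gcd(49, 112) = 7, gcd(50, 112) = 2, gcd(52, 112) = 4, gcd(54, 112) = 2, gcd(56, 112) = 56, gcd(58, 112) = 2, gcd(60, 112) = 4, gcd(62, 112) = 2, gcd(63, 112) = 7, gcd(64, 112) = 16, gcd(66, 112) = 2, gcd(68, 112) = 4, gcd(70, 112) = 14, gcd(72, 112) = 8, gcd(74, 112) = 2, gcd(76, 112) = 4, gcd(77, 112) = 7, gcd(78, 112) = 2, gcd(80, 112) = 16, gcd(82, 112) = 2, gcd(84, 112) = 28, gcd(86, 112) = 2, gcd(88, 112) = 8, gcd(90, 112) = 2, gcd(91, 112) = 7, gcd(92, 112) = 4, gcd(94, 112) = 2, gcd(96, 112) = 16, gcd(98, 112) = 14, gcd(100, 112) = 4, gcd(102, 112) = 2, gcd(104, 112) = 8, gcd(105, 112) = 7, gcd(106, 112) = 2, gcd(108, 112) = 4, gcd(110, 112) = 2.
All other a ∈ {1, ..., 111} have gcd(a, 112) = 1 and are units. So the nonzero zero-divisors are exactly the 63 values of a appearing in this scan.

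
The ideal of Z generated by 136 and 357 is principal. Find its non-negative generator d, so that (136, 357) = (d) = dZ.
(136, 357) = (17); d = 17

In the PID Z, (a, b) is generated by gcd(a, b). Compute gcd(357, 136) with the extended Euclidean algorithm, tracking rows (r, s, t) with s·357 + t·136 = r:
  row A: (357, 1, 0)   [1·357 + 0·136 = 357]
  row B: (136, 0, 1)   [0·357 + 1·136 = 136]
  357 = 2·136 + 85   → row C = row A − 2·row B = (85, 1, −2)   [check: 1·357 − 2·136 = 85]
  136 = 1·85 + 51   → row D = row B − 1·row C = (51, −1, 3)   [check: −1·357 + 3·136 = 51]
  85 = 1·51 + 34   → row E = row C − 1·row D = (34, 2, −5)   [check: 2·357 − 5·136 = 34]
  51 = 1·34 + 17   → row F = row D − 1·row E = (17, −3, 8)   [check: −3·357 + 8·136 = 17]
  34 = 2·17 + 0   → remainder 0, stop. gcd = 17 (last nonzero row F).
So gcd(136, 357) = 17, with Bézout identity −3·357 + 8·136 = 17. Containment (⊇): the Bézout identity exhibits 17 as an element of (136, 357), giving (17) ⊆ (136, 357). Containment (⊆): since 17 | 136 and 17 | 357 (136 = 17·8, 357 = 17·21), every Z-linear combination of 136 and 357 is divisible by 17, so (136, 357) ⊆ (17). Therefore (136, 357) = (17), d = 17.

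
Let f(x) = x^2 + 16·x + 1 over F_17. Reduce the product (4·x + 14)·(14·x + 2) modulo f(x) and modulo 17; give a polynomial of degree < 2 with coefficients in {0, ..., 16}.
a · b ≡ 5·x + 6 (mod f(x))

Multiply as integer polynomials: a · b = 56·x^2 + 204·x + 28. Reducing coefficients mod 17: a · b ≡ 5·x^2 + 11. Now divide by f(x) = x^2 + 16·x + 1 in F_17[x], eliminating the leading term at each step:
  leading term 5·x^2: subtract (5)·f(x) = 5·x^2 + 12·x + 5, leaving 5·x + 6 (coefficients mod 17)
The degree is now < 2, so this is the remainder. Hence a · b ≡ 5·x + 6 in F_17[x]/(f).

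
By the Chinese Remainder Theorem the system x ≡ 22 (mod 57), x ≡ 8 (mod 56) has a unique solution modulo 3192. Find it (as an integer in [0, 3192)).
x ≡ 2416 (mod 3192); the representative in [0, 3192) is 2416

The moduli 57, 56 are pairwise coprime, so by the CRT there is a unique solution mod 57·56 = 3192.
Solve by successive substitution. Start with x ≡ 22 (mod 57).
  Combine with x ≡ 8 (mod 56): write x = 22 + 57·t and require 22 + 57·t ≡ 8 (mod 56), i.e. 57·t ≡ 8 − 22 ≡ 42 (mod 56). Since 57^(−1) ≡ 1 (mod 56) (57 ≡ 1 (mod 56)), t ≡ 1·42 ≡ 42 (mod 56). So x ≡ 22 + 57·42 = 2416 (mod 3192).
Unique solution in [0, 3192): x = 2416.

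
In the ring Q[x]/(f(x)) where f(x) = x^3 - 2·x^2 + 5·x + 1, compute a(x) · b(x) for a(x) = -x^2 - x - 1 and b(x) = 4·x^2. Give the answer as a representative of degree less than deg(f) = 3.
First multiply in Q[x] without reducing: a · b = -4·x^4 - 4·x^3 - 4·x^2. Now divide by f(x) = x^3 - 2·x^2 + 5·x + 1, eliminating the leading term at each step:
  leading term -4·x^4: subtract (-4·x)·f(x) = -4·x^4 + 8·x^3 - 20·x^2 - 4·x, leaving -12·x^3 + 16·x^2 + 4·x
  leading term -12·x^3: subtract (-12)·f(x) = -12·x^3 + 24·x^2 - 60·x - 12, leaving -8·x^2 + 64·x + 12
The degree is now < 3, so this is the remainder. Hence a · b ≡ -8·x^2 + 64·x + 12 in Q[x]/(f).

Final answer: a · b ≡ -8·x^2 + 64·x + 12 (mod f(x))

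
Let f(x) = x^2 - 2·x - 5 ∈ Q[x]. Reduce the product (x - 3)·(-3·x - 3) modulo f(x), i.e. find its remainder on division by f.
a · b ≡ -6 (mod f(x))

First multiply in Q[x] without reducing: a · b = -3·x^2 + 6·x + 9. Now divide by f(x) = x^2 - 2·x - 5, eliminating the leading term at each step:
  leading term -3·x^2: subtract (-3)·f(x) = -3·x^2 + 6·x + 15, leaving -6
The degree is now < 2, so this is the remainder. Hence a · b ≡ -6 in Q[x]/(f).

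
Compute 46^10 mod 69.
46

Use repeated squaring. Binary(10) = 1010. Walk through the bits of the exponent 10 left-to-right: at each bit after the leading one, square the running value, then multiply by 46 if the bit is 1 (always reducing mod 69):
  bit 1 = 1 (leading): start with 46.
  bit 2 = 0: square 46^2 = 2116 ≡ 46 (mod 69).
  bit 3 = 1: square 46^2 = 2116 ≡ 46; bit is 1, so multiply 46·46 = 2116 ≡ 46 (mod 69).
  bit 4 = 0: square 46^2 = 2116 ≡ 46 (mod 69).
Final value: 46^10 ≡ 46 (mod 69).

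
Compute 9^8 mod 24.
9

Use repeated squaring. Binary(8) = 1000. Walk through the bits of the exponent 8 left-to-right: at each bit after the leading one, square the running value, then multiply by 9 if the bit is 1 (always reducing mod 24):
  bit 1 = 1 (leading): start with 9.
  bit 2 = 0: square 9^2 = 81 ≡ 9 (mod 24).
  bit 3 = 0: square 9^2 = 81 ≡ 9 (mod 24).
  bit 4 = 0: square 9^2 = 81 ≡ 9 (mod 24).
Final value: 9^8 ≡ 9 (mod 24).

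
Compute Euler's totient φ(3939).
φ(3939) = 2400

φ is multiplicative, with φ(p^e) = p^e − p^(e−1). Factorise 3939 = 3 · 13 · 101. Then
  φ(3939) = (3 − 1) · (13 − 1) · (101 − 1) = 2 · 12 · 100 = 2400.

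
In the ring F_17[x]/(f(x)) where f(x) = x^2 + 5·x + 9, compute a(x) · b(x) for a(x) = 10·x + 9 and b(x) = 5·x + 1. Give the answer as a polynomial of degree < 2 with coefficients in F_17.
Multiply as integer polynomials: a · b = 50·x^2 + 55·x + 9. Reducing coefficients mod 17: a · b ≡ 16·x^2 + 4·x + 9. Now divide by f(x) = x^2 + 5·x + 9 in F_17[x], eliminating the leading term at each step:
  leading term 16·x^2: subtract (16)·f(x) = 16·x^2 + 12·x + 8, leaving 9·x + 1 (coefficients mod 17)
The degree is now < 2, so this is the remainder. Hence a · b ≡ 9·x + 1 in F_17[x]/(f).

Final answer: a · b ≡ 9·x + 1 (mod f(x))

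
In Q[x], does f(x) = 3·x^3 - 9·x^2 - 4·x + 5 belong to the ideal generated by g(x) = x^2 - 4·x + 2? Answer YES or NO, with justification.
In Q[x] the ideal (g) consists of all multiples of g, so f ∈ (g) iff g | f, i.e. iff the remainder of f on division by g is 0. Divide f by g (g is monic, so eliminate the leading term of the running remainder at each step):
  leading term 3·x^3: subtract (3·x)·g(x) = 3·x^3 - 12·x^2 + 6·x, leaving 3·x^2 - 10·x + 5
  leading term 3·x^2: subtract (3)·g(x) = 3·x^2 - 12·x + 6, leaving 2·x - 1
The remainder r(x) = 2·x - 1 ≠ 0 (and deg r < deg g), so g ∤ f, i.e. f ∉ (g).

Final answer: NO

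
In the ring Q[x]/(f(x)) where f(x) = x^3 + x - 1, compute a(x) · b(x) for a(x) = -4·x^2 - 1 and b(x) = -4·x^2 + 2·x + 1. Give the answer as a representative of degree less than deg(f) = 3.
a · b ≡ -16·x^2 + 22·x - 9 (mod f(x))

First multiply in Q[x] without reducing: a · b = 16·x^4 - 8·x^3 - 2·x - 1. Now divide by f(x) = x^3 + x - 1, eliminating the leading term at each step:
  leading term 16·x^4: subtract (16·x)·f(x) = 16·x^4 + 16·x^2 - 16·x, leaving -8·x^3 - 16·x^2 + 14·x - 1
  leading term -8·x^3: subtract (-8)·f(x) = -8·x^3 - 8·x + 8, leaving -16·x^2 + 22·x - 9
The degree is now < 3, so this is the remainder. Hence a · b ≡ -16·x^2 + 22·x - 9 in Q[x]/(f).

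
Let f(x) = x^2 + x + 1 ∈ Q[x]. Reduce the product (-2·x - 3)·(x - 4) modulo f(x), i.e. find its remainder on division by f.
First multiply in Q[x] without reducing: a · b = -2·x^2 + 5·x + 12. Now divide by f(x) = x^2 + x + 1, eliminating the leading term at each step:
  leading term -2·x^2: subtract (-2)·f(x) = -2·x^2 - 2·x - 2, leaving 7·x + 14
The degree is now < 2, so this is the remainder. Hence a · b ≡ 7·x + 14 in Q[x]/(f).

Final answer: a · b ≡ 7·x + 14 (mod f(x))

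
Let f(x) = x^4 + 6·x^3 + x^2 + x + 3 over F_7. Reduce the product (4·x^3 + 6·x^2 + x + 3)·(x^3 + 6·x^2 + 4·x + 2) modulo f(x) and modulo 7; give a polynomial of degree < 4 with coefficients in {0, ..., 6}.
Multiply as integer polynomials: a · b = 4·x^6 + 30·x^5 + 53·x^4 + 41·x^3 + 34·x^2 + 14·x + 6. Reducing coefficients mod 7: a · b ≡ 4·x^6 + 2·x^5 + 4·x^4 + 6·x^3 + 6·x^2 + 6. Now divide by f(x) = x^4 + 6·x^3 + x^2 + x + 3 in F_7[x], eliminating the leading term at each step:
  leading term 4·x^6: subtract (4·x^2)·f(x) = 4·x^6 + 3·x^5 + 4·x^4 + 4·x^3 + 5·x^2, leaving 6·x^5 + 2·x^3 + x^2 + 6 (coefficients mod 7)
  leading term 6·x^5: subtract (6·x)·f(x) = 6·x^5 + x^4 + 6·x^3 + 6·x^2 + 4·x, leaving 6·x^4 + 3·x^3 + 2·x^2 + 3·x + 6 (coefficients mod 7)
  leading term 6·x^4: subtract (6)·f(x) = 6·x^4 + x^3 + 6·x^2 + 6·x + 4, leaving 2·x^3 + 3·x^2 + 4·x + 2 (coefficients mod 7)
The degree is now < 4, so this is the remainder. Hence a · b ≡ 2·x^3 + 3·x^2 + 4·x + 2 in F_7[x]/(f).

Final answer: a · b ≡ 2·x^3 + 3·x^2 + 4·x + 2 (mod f(x))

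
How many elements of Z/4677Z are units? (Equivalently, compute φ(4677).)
An element a ∈ Z/4677Z is a unit iff gcd(a, 4677) = 1, so the number of units is φ(4677). φ is multiplicative, with φ(p^e) = p^e − p^(e−1). Factorise 4677 = 3 · 1559. Then
  φ(4677) = (3 − 1) · (1559 − 1) = 2 · 1558 = 3116.

Final answer: Z/4677Z has φ(4677) = 3116 units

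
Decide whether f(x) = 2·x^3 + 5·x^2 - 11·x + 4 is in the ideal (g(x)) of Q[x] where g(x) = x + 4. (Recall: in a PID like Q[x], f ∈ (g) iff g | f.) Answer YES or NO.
In Q[x] the ideal (g) consists of all multiples of g, so f ∈ (g) iff g | f, i.e. iff the remainder of f on division by g is 0. Divide f by g (g is monic, so eliminate the leading term of the running remainder at each step):
  leading term 2·x^3: subtract (2·x^2)·g(x) = 2·x^3 + 8·x^2, leaving -3·x^2 - 11·x + 4
  leading term -3·x^2: subtract (-3·x)·g(x) = -3·x^2 - 12·x, leaving x + 4
  leading term x: subtract (1)·g(x) = x + 4, leaving 0
The remainder is 0, so f(x) = g(x) · h(x) with h(x) = 2·x^2 - 3·x + 1. Hence g | f, i.e. f ∈ (g).

Final answer: YES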